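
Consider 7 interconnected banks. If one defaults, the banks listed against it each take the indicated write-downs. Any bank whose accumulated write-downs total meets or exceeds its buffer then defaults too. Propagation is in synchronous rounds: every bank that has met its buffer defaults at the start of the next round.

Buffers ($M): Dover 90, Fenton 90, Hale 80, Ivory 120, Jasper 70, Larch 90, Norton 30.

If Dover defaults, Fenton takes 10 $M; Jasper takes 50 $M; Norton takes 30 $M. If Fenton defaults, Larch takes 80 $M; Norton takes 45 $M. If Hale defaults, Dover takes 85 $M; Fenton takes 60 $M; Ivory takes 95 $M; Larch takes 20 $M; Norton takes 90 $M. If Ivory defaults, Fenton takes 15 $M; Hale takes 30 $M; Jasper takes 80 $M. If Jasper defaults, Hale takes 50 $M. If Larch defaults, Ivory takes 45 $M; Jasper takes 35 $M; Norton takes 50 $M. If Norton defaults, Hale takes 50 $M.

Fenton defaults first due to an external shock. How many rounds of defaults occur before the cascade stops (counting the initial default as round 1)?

Round 1 — Fenton defaults (initial).
  Larch: +80 → 80 < 90
  Norton: +45 → 45 ≥ 30
Round 2 — Norton defaults.
  Hale: +50 → 50 < 80
No further defaults.

2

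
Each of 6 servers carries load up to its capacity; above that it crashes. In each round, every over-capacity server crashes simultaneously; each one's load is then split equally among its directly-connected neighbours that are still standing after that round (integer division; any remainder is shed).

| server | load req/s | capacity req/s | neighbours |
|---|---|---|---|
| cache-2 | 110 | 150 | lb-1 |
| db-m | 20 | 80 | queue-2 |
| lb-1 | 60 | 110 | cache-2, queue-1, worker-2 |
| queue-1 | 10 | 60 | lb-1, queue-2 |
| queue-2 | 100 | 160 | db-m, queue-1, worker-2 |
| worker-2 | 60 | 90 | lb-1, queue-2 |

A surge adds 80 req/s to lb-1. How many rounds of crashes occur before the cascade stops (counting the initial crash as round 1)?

4

Round 1 — lb-1 at 140 > 110. lb-1 crashes.
  lb-1 sheds 140 req/s to cache-2, queue-1, worker-2: 46 each (2 lost).
    cache-2: 110+46 = 156 > 150
    queue-1: 10+46 = 56 ≤ 60
    worker-2: 60+46 = 106 > 90
Round 2 — cache-2, worker-2 crash.
  cache-2 sheds 156 req/s: no online neighbours, lost.
  worker-2 sheds 106 req/s to queue-2: 106 each.
    queue-2: 100+106 = 206 > 160
Round 3 — queue-2 crashes.
  queue-2 sheds 206 req/s to db-m, queue-1: 103 each.
    db-m: 20+103 = 123 > 80
    queue-1: 56+103 = 159 > 60
Round 4 — db-m, queue-1 crash.
  db-m sheds 123 req/s: no online neighbours, lost.
  queue-1 sheds 159 req/s: no online neighbours, lost.
No further crashes.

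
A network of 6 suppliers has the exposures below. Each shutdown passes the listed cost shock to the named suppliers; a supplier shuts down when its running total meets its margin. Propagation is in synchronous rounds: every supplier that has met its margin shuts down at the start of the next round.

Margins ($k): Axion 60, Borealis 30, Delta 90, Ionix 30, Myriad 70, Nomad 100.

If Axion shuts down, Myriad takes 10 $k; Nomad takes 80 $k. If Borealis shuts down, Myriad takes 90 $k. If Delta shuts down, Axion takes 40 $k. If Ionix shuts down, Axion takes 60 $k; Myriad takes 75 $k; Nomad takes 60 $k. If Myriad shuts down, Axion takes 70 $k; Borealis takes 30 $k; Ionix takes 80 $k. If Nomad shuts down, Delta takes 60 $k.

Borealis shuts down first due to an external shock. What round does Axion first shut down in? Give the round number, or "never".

3

Round 1 — Borealis shuts down (initial).
  Myriad: +90 → 90 ≥ 70
Round 2 — Myriad shuts down.
  Axion: +70 → 70 ≥ 60
  Ionix: +80 → 80 ≥ 30
Round 3 — Axion, Ionix shut down.
  Nomad: +80+60 → 140 ≥ 100
Round 4 — Nomad shuts down.
  Delta: +60 → 60 < 90
No further shutdowns.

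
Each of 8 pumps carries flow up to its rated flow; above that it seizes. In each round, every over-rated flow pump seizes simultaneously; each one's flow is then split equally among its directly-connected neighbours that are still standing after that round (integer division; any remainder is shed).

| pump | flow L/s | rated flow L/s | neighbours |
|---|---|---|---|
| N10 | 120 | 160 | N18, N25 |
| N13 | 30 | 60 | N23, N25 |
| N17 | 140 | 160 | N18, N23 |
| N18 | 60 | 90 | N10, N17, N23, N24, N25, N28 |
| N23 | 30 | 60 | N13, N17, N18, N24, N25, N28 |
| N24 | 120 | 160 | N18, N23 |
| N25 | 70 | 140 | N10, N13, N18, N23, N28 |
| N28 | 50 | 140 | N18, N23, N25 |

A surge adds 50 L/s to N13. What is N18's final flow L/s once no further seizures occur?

74

Round 1 — N13 at 80 > 60. N13 seizes.
  N13 sheds 80 L/s to N23, N25: 40 each.
    N23: 30+40 = 70 > 60
    N25: 70+40 = 110 ≤ 140
Round 2 — N23 seizes.
  N23 sheds 70 L/s to N17, N18, N24, N25, N28: 14 each.
    N17: 140+14 = 154 ≤ 160
    N18: 60+14 = 74 ≤ 90
    N24: 120+14 = 134 ≤ 160
    N25: 110+14 = 124 ≤ 140
    N28: 50+14 = 64 ≤ 140
No further seizures.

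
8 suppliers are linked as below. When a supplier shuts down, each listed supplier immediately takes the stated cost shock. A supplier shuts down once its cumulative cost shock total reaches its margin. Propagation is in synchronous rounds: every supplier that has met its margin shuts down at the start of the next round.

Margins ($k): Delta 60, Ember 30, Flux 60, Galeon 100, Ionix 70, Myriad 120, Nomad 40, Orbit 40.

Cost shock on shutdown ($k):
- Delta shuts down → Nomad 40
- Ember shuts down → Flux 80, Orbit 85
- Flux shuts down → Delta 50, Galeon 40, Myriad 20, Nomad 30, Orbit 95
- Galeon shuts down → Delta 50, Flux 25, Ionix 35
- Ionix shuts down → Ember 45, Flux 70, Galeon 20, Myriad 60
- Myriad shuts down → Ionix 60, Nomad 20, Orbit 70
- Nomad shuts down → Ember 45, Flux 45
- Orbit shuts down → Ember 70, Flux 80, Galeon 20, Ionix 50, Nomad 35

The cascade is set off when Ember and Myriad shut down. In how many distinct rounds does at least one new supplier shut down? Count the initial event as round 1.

Round 1 — Ember, Myriad shut down (initial).
  Flux: +80 → 80 ≥ 60
  Ionix: +60 → 60 < 70
  Nomad: +20 → 20 < 40
  Orbit: +85+70 → 155 ≥ 40
Round 2 — Flux, Orbit shut down.
  Delta: +50 → 50 < 60
  Galeon: +40+20 → 60 < 100
  Ionix: +50 → 110 ≥ 70
  Nomad: +30+35 → 85 ≥ 40
Round 3 — Ionix, Nomad shut down.
  Galeon: +20 → 80 < 100
No further shutdowns.

3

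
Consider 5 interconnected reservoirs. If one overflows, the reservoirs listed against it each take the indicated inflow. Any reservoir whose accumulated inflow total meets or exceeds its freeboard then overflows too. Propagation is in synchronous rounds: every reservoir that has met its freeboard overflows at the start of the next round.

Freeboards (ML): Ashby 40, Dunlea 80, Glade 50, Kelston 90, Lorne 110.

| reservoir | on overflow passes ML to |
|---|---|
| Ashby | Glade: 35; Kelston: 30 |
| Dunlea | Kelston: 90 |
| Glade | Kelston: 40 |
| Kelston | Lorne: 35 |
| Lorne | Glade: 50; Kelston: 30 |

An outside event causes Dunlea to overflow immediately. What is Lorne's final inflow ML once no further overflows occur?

35

Round 1 — Dunlea overflows (initial).
  Kelston: +90 → 90 ≥ 90
Round 2 — Kelston overflows.
  Lorne: +35 → 35 < 110
No further overflows.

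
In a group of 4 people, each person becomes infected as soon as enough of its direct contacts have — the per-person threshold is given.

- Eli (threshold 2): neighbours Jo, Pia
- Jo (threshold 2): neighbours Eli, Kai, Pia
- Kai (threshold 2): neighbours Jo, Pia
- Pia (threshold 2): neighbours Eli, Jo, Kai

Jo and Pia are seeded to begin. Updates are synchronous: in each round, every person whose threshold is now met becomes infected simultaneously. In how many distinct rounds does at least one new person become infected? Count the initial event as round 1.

2

Round 1 — Jo, Pia become infected (initial).
Round 2 — checking thresholds:
  Eli: 2 of 2 neighbours ≥ 2, becomes infected.
  Kai: 2 of 2 neighbours ≥ 2, becomes infected.
Round 3 — no new infections; cascade stops.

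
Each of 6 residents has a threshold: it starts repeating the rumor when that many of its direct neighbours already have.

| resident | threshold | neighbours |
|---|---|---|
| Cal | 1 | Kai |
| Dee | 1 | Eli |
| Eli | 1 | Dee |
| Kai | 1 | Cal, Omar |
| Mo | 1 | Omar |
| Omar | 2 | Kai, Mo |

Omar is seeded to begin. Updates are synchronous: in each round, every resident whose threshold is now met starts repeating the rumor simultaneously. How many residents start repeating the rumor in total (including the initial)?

Round 1 — Omar starts repeating the rumor (initial).
Round 2 — checking thresholds:
  Kai: 1 of 2 neighbours ≥ 1, starts repeating the rumor.
  Mo: 1 of 1 neighbours ≥ 1, starts repeating the rumor.
Round 3 — checking thresholds:
  Cal: 1 of 1 neighbours ≥ 1, starts repeating the rumor.
Round 4 — no new spreads; cascade stops.

4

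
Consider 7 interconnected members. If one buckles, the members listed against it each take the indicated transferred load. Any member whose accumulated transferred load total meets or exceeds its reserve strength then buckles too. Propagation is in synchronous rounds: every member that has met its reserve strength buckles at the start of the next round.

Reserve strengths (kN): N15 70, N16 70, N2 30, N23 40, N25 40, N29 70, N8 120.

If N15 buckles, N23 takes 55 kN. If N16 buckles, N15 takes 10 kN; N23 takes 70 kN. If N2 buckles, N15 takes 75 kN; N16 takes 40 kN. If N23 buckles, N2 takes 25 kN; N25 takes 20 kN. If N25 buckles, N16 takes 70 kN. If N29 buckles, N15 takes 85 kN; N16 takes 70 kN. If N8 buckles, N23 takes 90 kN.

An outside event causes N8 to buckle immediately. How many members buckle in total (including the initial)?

Round 1 — N8 buckles (initial).
  N23: +90 → 90 ≥ 40
Round 2 — N23 buckles.
  N2: +25 → 25 < 30
  N25: +20 → 20 < 40
No further bucklings.

2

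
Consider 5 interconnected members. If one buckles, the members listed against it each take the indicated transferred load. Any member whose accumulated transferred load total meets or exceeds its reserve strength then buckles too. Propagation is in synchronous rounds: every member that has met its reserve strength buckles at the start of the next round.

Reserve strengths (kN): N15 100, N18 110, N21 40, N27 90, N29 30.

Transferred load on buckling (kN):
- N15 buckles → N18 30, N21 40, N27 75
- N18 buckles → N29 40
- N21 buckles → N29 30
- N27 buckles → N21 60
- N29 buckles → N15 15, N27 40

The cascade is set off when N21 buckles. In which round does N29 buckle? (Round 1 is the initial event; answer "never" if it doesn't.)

2

Round 1 — N21 buckles (initial).
  N29: +30 → 30 ≥ 30
Round 2 — N29 buckles.
  N15: +15 → 15 < 100
  N27: +40 → 40 < 90
No further bucklings.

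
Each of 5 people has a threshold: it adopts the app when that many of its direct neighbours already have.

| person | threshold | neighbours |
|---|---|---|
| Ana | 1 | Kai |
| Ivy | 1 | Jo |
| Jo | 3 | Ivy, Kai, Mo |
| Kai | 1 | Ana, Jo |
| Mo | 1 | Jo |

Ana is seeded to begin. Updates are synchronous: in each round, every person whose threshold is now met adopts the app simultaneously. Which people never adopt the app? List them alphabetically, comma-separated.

Round 1 — Ana adopts the app (initial).
Round 2 — checking thresholds:
  Kai: 1 of 2 neighbours ≥ 1, adopts the app.
Round 3 — no new adoptions; cascade stops.

Ivy, Jo, Mo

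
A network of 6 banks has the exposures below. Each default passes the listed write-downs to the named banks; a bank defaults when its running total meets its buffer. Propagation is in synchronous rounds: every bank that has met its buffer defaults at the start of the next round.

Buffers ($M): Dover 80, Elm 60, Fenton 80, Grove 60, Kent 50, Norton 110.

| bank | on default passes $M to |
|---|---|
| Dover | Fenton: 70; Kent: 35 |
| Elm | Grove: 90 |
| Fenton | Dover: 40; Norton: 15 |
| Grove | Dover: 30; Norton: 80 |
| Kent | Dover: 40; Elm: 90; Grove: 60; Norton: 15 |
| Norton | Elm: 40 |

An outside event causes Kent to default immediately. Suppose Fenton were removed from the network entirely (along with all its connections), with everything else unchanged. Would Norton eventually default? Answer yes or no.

With Fenton removed:
Round 1 — Kent defaults (initial).
  Dover: +40 → 40 < 80
  Elm: +90 → 90 ≥ 60
  Grove: +60 → 60 ≥ 60
  Norton: +15 → 15 < 110
Round 2 — Elm, Grove default.
  Dover: +30 → 70 < 80
  Norton: +80 → 95 < 110
No further defaults.

no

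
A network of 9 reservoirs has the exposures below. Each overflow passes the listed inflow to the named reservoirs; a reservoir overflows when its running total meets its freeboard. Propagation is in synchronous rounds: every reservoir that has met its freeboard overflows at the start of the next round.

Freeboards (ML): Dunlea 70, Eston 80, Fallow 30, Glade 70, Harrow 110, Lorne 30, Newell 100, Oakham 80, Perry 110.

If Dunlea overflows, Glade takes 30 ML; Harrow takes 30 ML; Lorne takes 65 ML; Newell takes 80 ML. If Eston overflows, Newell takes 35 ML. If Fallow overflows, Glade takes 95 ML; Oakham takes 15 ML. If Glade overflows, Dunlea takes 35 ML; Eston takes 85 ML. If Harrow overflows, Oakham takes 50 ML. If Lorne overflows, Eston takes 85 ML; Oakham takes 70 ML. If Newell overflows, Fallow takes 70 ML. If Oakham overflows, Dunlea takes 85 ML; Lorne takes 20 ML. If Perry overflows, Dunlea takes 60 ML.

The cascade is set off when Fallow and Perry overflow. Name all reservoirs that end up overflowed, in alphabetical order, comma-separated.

Dunlea, Eston, Fallow, Glade, Lorne, Newell, Oakham, Perry

Round 1 — Fallow, Perry overflow (initial).
  Dunlea: +60 → 60 < 70
  Glade: +95 → 95 ≥ 70
  Oakham: +15 → 15 < 80
Round 2 — Glade overflows.
  Dunlea: +35 → 95 ≥ 70
  Eston: +85 → 85 ≥ 80
Round 3 — Dunlea, Eston overflow.
  Harrow: +30 → 30 < 110
  Lorne: +65 → 65 ≥ 30
  Newell: +80+35 → 115 ≥ 100
Round 4 — Lorne, Newell overflow.
  Oakham: +70 → 85 ≥ 80
Round 5 — Oakham overflows.
No further overflows.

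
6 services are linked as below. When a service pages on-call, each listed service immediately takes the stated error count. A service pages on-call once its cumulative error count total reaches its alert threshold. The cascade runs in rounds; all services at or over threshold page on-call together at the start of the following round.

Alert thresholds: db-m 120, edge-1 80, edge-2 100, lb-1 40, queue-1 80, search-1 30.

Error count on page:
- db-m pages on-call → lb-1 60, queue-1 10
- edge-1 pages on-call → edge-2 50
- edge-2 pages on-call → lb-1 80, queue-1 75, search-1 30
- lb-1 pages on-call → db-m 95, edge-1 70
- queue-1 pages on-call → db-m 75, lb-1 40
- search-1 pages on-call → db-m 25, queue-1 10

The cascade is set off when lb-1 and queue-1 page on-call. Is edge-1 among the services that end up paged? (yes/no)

no

Round 1 — lb-1, queue-1 page on-call (initial).
  db-m: +95+75 → 170 ≥ 120
  edge-1: +70 → 70 < 80
Round 2 — db-m pages on-call.
No further pages.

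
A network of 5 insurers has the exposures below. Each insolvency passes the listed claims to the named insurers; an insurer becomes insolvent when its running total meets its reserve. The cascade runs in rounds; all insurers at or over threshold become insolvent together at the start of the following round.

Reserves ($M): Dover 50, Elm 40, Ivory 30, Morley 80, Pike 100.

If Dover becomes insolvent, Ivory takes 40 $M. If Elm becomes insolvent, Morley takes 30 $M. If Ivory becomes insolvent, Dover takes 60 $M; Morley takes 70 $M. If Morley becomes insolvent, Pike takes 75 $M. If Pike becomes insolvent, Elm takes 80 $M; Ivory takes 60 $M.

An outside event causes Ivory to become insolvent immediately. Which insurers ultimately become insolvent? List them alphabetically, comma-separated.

Round 1 — Ivory becomes insolvent (initial).
  Dover: +60 → 60 ≥ 50
  Morley: +70 → 70 < 80
Round 2 — Dover becomes insolvent.
No further insolvencies.

Dover, Ivory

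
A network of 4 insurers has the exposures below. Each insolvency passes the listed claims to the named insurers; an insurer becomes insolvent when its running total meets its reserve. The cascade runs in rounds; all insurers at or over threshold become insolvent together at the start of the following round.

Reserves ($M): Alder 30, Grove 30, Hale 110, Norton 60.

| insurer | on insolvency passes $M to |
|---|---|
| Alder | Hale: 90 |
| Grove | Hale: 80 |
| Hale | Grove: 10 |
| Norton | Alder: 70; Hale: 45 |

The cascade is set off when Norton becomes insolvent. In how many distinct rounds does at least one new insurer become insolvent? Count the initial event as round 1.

Round 1 — Norton becomes insolvent (initial).
  Alder: +70 → 70 ≥ 30
  Hale: +45 → 45 < 110
Round 2 — Alder becomes insolvent.
  Hale: +90 → 135 ≥ 110
Round 3 — Hale becomes insolvent.
  Grove: +10 → 10 < 30
No further insolvencies.

3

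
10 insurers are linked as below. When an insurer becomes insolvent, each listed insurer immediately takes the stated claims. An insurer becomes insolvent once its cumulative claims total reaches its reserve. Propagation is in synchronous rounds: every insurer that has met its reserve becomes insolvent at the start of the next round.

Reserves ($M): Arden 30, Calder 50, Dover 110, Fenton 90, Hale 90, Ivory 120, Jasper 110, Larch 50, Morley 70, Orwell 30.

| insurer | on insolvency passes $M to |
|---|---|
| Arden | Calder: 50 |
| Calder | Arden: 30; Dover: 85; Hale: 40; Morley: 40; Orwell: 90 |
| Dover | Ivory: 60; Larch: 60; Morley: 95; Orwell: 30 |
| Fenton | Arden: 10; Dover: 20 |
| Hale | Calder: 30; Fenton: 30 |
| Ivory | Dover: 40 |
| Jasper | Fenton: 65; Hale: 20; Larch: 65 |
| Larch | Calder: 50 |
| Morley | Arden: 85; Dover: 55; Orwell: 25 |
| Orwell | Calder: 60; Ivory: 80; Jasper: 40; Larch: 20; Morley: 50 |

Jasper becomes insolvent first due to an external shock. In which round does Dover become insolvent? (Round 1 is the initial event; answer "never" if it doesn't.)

Round 1 — Jasper becomes insolvent (initial).
  Fenton: +65 → 65 < 90
  Hale: +20 → 20 < 90
  Larch: +65 → 65 ≥ 50
Round 2 — Larch becomes insolvent.
  Calder: +50 → 50 ≥ 50
Round 3 — Calder becomes insolvent.
  Arden: +30 → 30 ≥ 30
  Dover: +85 → 85 < 110
  Hale: +40 → 60 < 90
  Morley: +40 → 40 < 70
  Orwell: +90 → 90 ≥ 30
Round 4 — Arden, Orwell become insolvent.
  Ivory: +80 → 80 < 120
  Morley: +50 → 90 ≥ 70
Round 5 — Morley becomes insolvent.
  Dover: +55 → 140 ≥ 110
Round 6 — Dover becomes insolvent.
  Ivory: +60 → 140 ≥ 120
Round 7 — Ivory becomes insolvent.
No further insolvencies.

6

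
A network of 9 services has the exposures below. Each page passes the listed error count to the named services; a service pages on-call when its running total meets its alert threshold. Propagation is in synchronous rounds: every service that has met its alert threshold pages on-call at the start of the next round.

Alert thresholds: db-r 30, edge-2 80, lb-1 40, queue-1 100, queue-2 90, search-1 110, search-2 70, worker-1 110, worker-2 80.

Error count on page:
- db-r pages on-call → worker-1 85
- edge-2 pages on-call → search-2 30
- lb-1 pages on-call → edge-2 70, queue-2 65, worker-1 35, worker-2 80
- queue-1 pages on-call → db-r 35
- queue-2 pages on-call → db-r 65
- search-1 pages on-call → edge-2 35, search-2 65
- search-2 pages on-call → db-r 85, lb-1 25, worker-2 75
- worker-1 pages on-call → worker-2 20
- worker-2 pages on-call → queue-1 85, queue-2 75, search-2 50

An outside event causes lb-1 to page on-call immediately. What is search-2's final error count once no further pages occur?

Round 1 — lb-1 pages on-call (initial).
  edge-2: +70 → 70 < 80
  queue-2: +65 → 65 < 90
  worker-1: +35 → 35 < 110
  worker-2: +80 → 80 ≥ 80
Round 2 — worker-2 pages on-call.
  queue-1: +85 → 85 < 100
  queue-2: +75 → 140 ≥ 90
  search-2: +50 → 50 < 70
Round 3 — queue-2 pages on-call.
  db-r: +65 → 65 ≥ 30
Round 4 — db-r pages on-call.
  worker-1: +85 → 120 ≥ 110
Round 5 — worker-1 pages on-call.
No further pages.

50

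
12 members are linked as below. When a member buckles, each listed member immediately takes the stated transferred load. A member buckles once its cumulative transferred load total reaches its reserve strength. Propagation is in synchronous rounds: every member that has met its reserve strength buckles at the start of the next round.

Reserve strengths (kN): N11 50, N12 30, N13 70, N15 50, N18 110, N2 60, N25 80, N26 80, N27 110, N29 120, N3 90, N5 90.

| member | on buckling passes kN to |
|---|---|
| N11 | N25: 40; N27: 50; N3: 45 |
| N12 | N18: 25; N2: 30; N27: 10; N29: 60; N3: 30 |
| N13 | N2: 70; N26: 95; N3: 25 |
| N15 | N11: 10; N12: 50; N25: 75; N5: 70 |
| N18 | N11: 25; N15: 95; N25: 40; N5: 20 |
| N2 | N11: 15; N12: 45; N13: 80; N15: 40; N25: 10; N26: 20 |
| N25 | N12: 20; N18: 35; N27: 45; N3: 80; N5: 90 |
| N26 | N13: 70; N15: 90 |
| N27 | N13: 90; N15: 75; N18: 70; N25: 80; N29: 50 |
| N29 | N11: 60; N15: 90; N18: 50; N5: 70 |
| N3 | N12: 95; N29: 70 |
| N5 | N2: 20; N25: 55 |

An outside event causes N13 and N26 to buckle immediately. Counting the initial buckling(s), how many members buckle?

11

Round 1 — N13, N26 buckle (initial).
  N15: +90 → 90 ≥ 50
  N2: +70 → 70 ≥ 60
  N3: +25 → 25 < 90
Round 2 — N15, N2 buckle.
  N11: +10+15 → 25 < 50
  N12: +50+45 → 95 ≥ 30
  N25: +75+10 → 85 ≥ 80
  N5: +70 → 70 < 90
Round 3 — N12, N25 buckle.
  N18: +25+35 → 60 < 110
  N27: +10+45 → 55 < 110
  N29: +60 → 60 < 120
  N3: +30+80 → 135 ≥ 90
  N5: +90 → 160 ≥ 90
Round 4 — N3, N5 buckle.
  N29: +70 → 130 ≥ 120
Round 5 — N29 buckles.
  N11: +60 → 85 ≥ 50
  N18: +50 → 110 ≥ 110
Round 6 — N11, N18 buckle.
  N27: +50 → 105 < 110
No further bucklings.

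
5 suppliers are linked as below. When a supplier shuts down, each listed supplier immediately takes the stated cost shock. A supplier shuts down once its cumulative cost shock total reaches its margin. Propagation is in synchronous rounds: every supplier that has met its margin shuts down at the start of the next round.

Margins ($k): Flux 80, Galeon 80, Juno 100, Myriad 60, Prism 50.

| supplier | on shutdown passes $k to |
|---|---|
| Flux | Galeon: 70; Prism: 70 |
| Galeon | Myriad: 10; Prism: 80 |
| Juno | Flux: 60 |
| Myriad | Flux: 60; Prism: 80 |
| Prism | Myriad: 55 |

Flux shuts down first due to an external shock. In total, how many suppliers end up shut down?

Round 1 — Flux shuts down (initial).
  Galeon: +70 → 70 < 80
  Prism: +70 → 70 ≥ 50
Round 2 — Prism shuts down.
  Myriad: +55 → 55 < 60
No further shutdowns.

2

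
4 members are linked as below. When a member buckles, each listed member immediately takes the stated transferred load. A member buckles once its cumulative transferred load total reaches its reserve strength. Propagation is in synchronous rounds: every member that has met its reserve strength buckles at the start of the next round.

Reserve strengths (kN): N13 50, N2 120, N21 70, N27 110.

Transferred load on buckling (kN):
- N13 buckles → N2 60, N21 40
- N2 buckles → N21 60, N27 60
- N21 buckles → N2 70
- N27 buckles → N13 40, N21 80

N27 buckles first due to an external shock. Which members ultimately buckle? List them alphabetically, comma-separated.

N21, N27

Round 1 — N27 buckles (initial).
  N13: +40 → 40 < 50
  N21: +80 → 80 ≥ 70
Round 2 — N21 buckles.
  N2: +70 → 70 < 120
No further bucklings.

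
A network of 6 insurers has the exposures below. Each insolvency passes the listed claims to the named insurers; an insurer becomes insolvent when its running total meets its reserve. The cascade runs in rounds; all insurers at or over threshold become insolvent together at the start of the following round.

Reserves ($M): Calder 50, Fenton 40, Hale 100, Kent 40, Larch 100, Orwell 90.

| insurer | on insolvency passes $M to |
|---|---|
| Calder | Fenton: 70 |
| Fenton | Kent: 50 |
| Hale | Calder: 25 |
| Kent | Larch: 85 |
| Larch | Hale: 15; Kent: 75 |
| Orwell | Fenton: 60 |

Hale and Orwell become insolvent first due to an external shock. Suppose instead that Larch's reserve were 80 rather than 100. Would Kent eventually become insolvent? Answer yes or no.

With Larch's reserve at 80:
Round 1 — Hale, Orwell become insolvent (initial).
  Calder: +25 → 25 < 50
  Fenton: +60 → 60 ≥ 40
Round 2 — Fenton becomes insolvent.
  Kent: +50 → 50 ≥ 40
Round 3 — Kent becomes insolvent.
  Larch: +85 → 85 ≥ 80
Round 4 — Larch becomes insolvent.
No further insolvencies.

yes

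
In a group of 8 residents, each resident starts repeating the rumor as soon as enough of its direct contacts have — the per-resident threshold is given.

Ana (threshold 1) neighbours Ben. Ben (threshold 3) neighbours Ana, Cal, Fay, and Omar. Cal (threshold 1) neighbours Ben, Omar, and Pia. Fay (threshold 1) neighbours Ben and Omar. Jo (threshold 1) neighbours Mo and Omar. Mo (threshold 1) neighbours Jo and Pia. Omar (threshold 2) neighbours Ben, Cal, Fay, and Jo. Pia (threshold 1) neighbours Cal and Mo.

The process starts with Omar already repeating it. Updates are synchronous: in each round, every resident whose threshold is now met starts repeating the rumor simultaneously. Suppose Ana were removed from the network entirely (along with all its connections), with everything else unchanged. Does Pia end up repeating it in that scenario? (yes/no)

yes

With Ana removed:
Round 1 — Omar starts repeating the rumor (initial).
Round 2 — checking thresholds:
  Ben: 1 of 3 neighbours < 3, not yet.
  Cal: 1 of 3 neighbours ≥ 1, starts repeating the rumor.
  Fay: 1 of 2 neighbours ≥ 1, starts repeating the rumor.
  Jo: 1 of 2 neighbours ≥ 1, starts repeating the rumor.
Round 3 — checking thresholds:
  Ben: 3 of 3 neighbours ≥ 3, starts repeating the rumor.
  Mo: 1 of 2 neighbours ≥ 1, starts repeating the rumor.
  Pia: 1 of 2 neighbours ≥ 1, starts repeating the rumor.
Round 4 — no new spreads; cascade stops.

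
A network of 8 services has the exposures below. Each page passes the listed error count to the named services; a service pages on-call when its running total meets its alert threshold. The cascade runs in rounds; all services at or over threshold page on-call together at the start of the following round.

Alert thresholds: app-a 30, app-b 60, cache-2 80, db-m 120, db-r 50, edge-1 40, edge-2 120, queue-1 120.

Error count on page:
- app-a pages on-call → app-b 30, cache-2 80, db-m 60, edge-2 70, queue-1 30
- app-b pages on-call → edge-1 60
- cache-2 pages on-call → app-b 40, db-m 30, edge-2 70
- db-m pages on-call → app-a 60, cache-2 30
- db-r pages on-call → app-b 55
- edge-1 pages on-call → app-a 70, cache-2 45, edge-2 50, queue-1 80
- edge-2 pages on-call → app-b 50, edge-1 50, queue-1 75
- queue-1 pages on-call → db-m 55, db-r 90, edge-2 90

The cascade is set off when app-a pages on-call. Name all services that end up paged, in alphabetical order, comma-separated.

Round 1 — app-a pages on-call (initial).
  app-b: +30 → 30 < 60
  cache-2: +80 → 80 ≥ 80
  db-m: +60 → 60 < 120
  edge-2: +70 → 70 < 120
  queue-1: +30 → 30 < 120
Round 2 — cache-2 pages on-call.
  app-b: +40 → 70 ≥ 60
  db-m: +30 → 90 < 120
  edge-2: +70 → 140 ≥ 120
Round 3 — app-b, edge-2 page on-call.
  edge-1: +60+50 → 110 ≥ 40
  queue-1: +75 → 105 < 120
Round 4 — edge-1 pages on-call.
  queue-1: +80 → 185 ≥ 120
Round 5 — queue-1 pages on-call.
  db-m: +55 → 145 ≥ 120
  db-r: +90 → 90 ≥ 50
Round 6 — db-m, db-r page on-call.
No further pages.

app-a, app-b, cache-2, db-m, db-r, edge-1, edge-2, queue-1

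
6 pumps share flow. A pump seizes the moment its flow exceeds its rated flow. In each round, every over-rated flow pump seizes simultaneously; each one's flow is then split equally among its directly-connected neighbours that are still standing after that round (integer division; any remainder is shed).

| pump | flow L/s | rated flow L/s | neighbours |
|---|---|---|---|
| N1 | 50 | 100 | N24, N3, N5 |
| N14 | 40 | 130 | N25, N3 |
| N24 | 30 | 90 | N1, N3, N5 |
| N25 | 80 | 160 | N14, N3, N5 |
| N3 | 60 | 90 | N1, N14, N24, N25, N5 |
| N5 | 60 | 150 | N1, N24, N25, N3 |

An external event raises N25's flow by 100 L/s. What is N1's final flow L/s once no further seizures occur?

Round 1 — N25 at 180 > 160. N25 seizes.
  N25 sheds 180 L/s to N14, N3, N5: 60 each.
    N14: 40+60 = 100 ≤ 130
    N3: 60+60 = 120 > 90
    N5: 60+60 = 120 ≤ 150
Round 2 — N3 seizes.
  N3 sheds 120 L/s to N1, N14, N24, N5: 30 each.
    N1: 50+30 = 80 ≤ 100
    N14: 100+30 = 130 ≤ 130
    N24: 30+30 = 60 ≤ 90
    N5: 120+30 = 150 ≤ 150
No further seizures.

80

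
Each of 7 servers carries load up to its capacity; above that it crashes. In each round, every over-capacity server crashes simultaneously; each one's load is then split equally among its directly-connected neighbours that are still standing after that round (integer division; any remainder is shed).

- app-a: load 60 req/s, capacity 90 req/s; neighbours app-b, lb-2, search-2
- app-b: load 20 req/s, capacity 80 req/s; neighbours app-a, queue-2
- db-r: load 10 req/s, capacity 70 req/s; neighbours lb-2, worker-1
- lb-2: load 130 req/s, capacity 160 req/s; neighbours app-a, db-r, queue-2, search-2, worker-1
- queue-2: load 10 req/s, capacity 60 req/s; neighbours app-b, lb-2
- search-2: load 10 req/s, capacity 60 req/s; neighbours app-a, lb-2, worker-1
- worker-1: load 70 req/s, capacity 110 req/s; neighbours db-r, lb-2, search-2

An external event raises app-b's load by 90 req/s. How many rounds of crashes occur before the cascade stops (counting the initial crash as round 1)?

Round 1 — app-b at 110 > 80. app-b crashes.
  app-b sheds 110 req/s to app-a, queue-2: 55 each.
    app-a: 60+55 = 115 > 90
    queue-2: 10+55 = 65 > 60
Round 2 — app-a, queue-2 crash.
  app-a sheds 115 req/s to lb-2, search-2: 57 each (1 lost).
    lb-2: 130+57 = 187 > 160
    search-2: 10+57 = 67 > 60
  queue-2 sheds 65 req/s to lb-2: 65 each.
    lb-2: 187+65 = 252 > 160
Round 3 — lb-2, search-2 crash.
  lb-2 sheds 252 req/s to db-r, worker-1: 126 each.
    db-r: 10+126 = 136 > 70
    worker-1: 70+126 = 196 > 110
  search-2 sheds 67 req/s to worker-1: 67 each.
    worker-1: 196+67 = 263 > 110
Round 4 — db-r, worker-1 crash.
  db-r sheds 136 req/s: no online neighbours, lost.
  worker-1 sheds 263 req/s: no online neighbours, lost.
No further crashes.

4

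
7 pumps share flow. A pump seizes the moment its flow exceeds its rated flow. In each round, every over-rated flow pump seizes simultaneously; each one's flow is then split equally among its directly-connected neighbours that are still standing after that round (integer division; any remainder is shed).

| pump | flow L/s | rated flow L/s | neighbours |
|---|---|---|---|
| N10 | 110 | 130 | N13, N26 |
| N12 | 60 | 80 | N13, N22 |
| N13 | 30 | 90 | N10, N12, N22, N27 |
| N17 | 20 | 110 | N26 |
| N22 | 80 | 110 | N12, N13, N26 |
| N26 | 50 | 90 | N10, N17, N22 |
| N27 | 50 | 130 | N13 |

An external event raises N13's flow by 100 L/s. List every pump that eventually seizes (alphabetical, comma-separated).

Round 1 — N13 at 130 > 90. N13 seizes.
  N13 sheds 130 L/s to N10, N12, N22, N27: 32 each (2 lost).
    N10: 110+32 = 142 > 130
    N12: 60+32 = 92 > 80
    N22: 80+32 = 112 > 110
    N27: 50+32 = 82 ≤ 130
Round 2 — N10, N12, N22 seize.
  N10 sheds 142 L/s to N26: 142 each.
    N26: 50+142 = 192 > 90
  N12 sheds 92 L/s: no online neighbours, lost.
  N22 sheds 112 L/s to N26: 112 each.
    N26: 192+112 = 304 > 90
Round 3 — N26 seizes.
  N26 sheds 304 L/s to N17: 304 each.
    N17: 20+304 = 324 > 110
Round 4 — N17 seizes.
  N17 sheds 324 L/s: no online neighbours, lost.
No further seizures.

N10, N12, N13, N17, N22, N26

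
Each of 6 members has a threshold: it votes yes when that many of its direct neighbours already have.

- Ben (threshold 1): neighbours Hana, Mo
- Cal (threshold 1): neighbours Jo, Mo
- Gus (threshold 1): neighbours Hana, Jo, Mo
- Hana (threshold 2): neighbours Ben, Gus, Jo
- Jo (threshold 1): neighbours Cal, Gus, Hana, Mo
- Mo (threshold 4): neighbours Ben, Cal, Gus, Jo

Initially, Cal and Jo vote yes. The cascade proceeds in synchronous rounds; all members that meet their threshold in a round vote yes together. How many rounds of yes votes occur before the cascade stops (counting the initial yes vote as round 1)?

Round 1 — Cal, Jo vote yes (initial).
Round 2 — checking thresholds:
  Gus: 1 of 3 neighbours ≥ 1, votes yes.
  Hana: 1 of 3 neighbours < 2, below threshold.
  Mo: 2 of 4 neighbours < 4, below threshold.
Round 3 — checking thresholds:
  Hana: 2 of 3 neighbours ≥ 2, votes yes.
  Mo: 3 of 4 neighbours < 4, below threshold.
Round 4 — checking thresholds:
  Ben: 1 of 2 neighbours ≥ 1, votes yes.
  Mo: 3 of 4 neighbours < 4, below threshold.
Round 5 — checking thresholds:
  Mo: 4 of 4 neighbours ≥ 4, votes yes.
Round 6 — no new yes votes; cascade stops.

5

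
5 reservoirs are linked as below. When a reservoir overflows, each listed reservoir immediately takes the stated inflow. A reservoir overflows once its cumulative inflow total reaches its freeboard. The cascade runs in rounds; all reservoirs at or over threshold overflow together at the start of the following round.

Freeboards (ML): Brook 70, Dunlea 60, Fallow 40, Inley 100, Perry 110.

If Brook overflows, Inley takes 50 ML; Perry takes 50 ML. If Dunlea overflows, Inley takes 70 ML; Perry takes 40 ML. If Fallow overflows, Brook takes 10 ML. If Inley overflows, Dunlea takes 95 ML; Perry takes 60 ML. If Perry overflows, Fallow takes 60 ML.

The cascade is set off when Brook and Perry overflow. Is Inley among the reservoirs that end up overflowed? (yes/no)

Round 1 — Brook, Perry overflow (initial).
  Fallow: +60 → 60 ≥ 40
  Inley: +50 → 50 < 100
Round 2 — Fallow overflows.
No further overflows.

no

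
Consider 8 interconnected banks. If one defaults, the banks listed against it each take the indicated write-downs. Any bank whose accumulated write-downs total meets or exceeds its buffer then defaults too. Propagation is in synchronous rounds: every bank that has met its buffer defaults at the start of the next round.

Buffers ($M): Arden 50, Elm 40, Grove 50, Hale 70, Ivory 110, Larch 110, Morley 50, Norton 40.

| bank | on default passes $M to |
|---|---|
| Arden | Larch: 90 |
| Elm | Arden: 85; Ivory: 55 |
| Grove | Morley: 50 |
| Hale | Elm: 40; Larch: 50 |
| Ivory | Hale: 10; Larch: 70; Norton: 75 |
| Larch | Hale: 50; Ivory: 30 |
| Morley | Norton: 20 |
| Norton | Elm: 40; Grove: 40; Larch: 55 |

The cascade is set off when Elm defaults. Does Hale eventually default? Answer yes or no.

no

Round 1 — Elm defaults (initial).
  Arden: +85 → 85 ≥ 50
  Ivory: +55 → 55 < 110
Round 2 — Arden defaults.
  Larch: +90 → 90 < 110
No further defaults.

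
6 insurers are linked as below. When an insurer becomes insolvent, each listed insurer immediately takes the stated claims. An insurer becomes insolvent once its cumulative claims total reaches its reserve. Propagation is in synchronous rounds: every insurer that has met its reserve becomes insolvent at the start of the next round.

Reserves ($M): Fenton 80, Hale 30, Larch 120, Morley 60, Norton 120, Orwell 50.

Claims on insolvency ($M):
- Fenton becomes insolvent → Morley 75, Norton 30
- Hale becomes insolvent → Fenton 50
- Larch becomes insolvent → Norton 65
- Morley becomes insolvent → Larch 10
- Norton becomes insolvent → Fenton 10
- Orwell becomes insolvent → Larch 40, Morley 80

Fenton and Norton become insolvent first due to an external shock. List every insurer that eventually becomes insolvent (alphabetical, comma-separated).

Round 1 — Fenton, Norton become insolvent (initial).
  Morley: +75 → 75 ≥ 60
Round 2 — Morley becomes insolvent.
  Larch: +10 → 10 < 120
No further insolvencies.

Fenton, Morley, Norton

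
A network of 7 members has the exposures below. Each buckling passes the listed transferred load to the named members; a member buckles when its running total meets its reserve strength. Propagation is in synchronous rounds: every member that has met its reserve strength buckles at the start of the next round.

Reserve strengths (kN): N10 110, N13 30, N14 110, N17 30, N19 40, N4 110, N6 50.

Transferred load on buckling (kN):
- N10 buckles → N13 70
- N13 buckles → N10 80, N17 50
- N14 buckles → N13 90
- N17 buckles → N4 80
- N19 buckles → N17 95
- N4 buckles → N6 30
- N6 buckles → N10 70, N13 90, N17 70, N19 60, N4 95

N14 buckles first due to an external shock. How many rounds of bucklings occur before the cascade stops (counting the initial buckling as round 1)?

Round 1 — N14 buckles (initial).
  N13: +90 → 90 ≥ 30
Round 2 — N13 buckles.
  N10: +80 → 80 < 110
  N17: +50 → 50 ≥ 30
Round 3 — N17 buckles.
  N4: +80 → 80 < 110
No further bucklings.

3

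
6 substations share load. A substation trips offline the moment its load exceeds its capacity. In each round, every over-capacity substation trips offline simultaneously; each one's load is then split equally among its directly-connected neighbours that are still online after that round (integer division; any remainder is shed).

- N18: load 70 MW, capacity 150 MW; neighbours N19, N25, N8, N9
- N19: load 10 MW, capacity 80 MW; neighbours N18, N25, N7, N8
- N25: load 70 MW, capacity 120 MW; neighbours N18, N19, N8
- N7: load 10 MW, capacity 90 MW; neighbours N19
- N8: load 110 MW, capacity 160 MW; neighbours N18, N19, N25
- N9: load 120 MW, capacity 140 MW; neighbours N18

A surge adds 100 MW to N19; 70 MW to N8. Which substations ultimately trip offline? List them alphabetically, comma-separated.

N18, N19, N25, N8, N9

Round 1 — N19 at 110 > 80; N8 at 180 > 160. N19, N8 trip offline.
  N19 sheds 110 MW to N18, N25, N7: 36 each (2 lost).
    N18: 70+36 = 106 ≤ 150
    N25: 70+36 = 106 ≤ 120
    N7: 10+36 = 46 ≤ 90
  N8 sheds 180 MW to N18, N25: 90 each.
    N18: 106+90 = 196 > 150
    N25: 106+90 = 196 > 120
Round 2 — N18, N25 trip offline.
  N18 sheds 196 MW to N9: 196 each.
    N9: 120+196 = 316 > 140
  N25 sheds 196 MW: no online neighbours, lost.
Round 3 — N9 trips offline.
  N9 sheds 316 MW: no online neighbours, lost.
No further trips.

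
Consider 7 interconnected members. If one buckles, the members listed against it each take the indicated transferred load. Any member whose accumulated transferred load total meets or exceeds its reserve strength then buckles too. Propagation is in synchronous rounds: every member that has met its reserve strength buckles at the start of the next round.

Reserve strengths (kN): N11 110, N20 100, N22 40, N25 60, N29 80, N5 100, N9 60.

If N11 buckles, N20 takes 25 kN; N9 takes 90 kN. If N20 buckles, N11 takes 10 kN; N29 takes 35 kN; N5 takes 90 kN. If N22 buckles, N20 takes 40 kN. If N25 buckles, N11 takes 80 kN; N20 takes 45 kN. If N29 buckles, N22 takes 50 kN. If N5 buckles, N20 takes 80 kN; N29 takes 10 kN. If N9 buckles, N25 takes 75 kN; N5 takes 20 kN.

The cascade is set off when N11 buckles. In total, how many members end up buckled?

Round 1 — N11 buckles (initial).
  N20: +25 → 25 < 100
  N9: +90 → 90 ≥ 60
Round 2 — N9 buckles.
  N25: +75 → 75 ≥ 60
  N5: +20 → 20 < 100
Round 3 — N25 buckles.
  N20: +45 → 70 < 100
No further bucklings.

3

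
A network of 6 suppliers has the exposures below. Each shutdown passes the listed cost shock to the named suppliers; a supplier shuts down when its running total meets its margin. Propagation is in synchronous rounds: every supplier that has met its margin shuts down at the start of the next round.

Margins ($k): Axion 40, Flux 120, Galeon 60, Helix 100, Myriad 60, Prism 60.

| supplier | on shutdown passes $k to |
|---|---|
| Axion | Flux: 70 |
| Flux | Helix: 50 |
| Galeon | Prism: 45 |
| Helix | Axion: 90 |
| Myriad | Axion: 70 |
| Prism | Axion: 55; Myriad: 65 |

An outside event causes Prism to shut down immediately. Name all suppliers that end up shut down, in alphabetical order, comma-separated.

Round 1 — Prism shuts down (initial).
  Axion: +55 → 55 ≥ 40
  Myriad: +65 → 65 ≥ 60
Round 2 — Axion, Myriad shut down.
  Flux: +70 → 70 < 120
No further shutdowns.

Axion, Myriad, Prism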